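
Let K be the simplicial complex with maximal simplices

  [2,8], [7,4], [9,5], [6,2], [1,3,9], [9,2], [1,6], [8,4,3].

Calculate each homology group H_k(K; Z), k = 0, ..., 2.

H_0 ≅ Z,  H_1 ≅ Z^2,  H_2 = 0.

K has 9 vertices, 12 edges, 2 triangles.
rank ∂_0 = 0, rank ∂_1 = 8 ⇒ b_0 = 9 − 0 − 8 = 1; all invariant factors of ∂_1 are 1 so no torsion. So H_0 = Z.
rank ∂_1 = 8, rank ∂_2 = 2 ⇒ b_1 = 12 − 8 − 2 = 2; all invariant factors of ∂_2 are 1 so no torsion. So H_1 = Z^2.
rank ∂_2 = 2, rank ∂_3 = 0 ⇒ b_2 = 2 − 2 − 0 = 0. So H_2 = 0.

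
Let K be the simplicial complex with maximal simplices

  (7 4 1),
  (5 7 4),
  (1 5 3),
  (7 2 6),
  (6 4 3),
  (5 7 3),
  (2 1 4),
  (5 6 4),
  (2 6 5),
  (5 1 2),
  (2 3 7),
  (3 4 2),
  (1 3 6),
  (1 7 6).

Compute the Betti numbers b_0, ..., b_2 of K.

b_0 = 1, b_1 = 2, b_2 = 1.

We work with the vertex ordering 1 < 2 < 3 < 4 < 5 < 6 < 7. The simplices of K, each written with vertices in increasing order, are:

  0-simplices (7): [1], [2], [3], [4], [5], [6], [7]
  1-simplices (21): [1,2], [1,3], [1,4], [1,5], [1,6], [1,7], [2,3], [2,4], [2,5], [2,6], [2,7], [3,4], [3,5], [3,6], [3,7], [4,5], [4,6], [4,7], [5,6], [5,7], [6,7]
  2-simplices (14): [1,2,4], [1,2,5], [1,3,5], [1,3,6], [1,4,7], [1,6,7], [2,3,4], [2,3,7], [2,5,6], [2,6,7], [3,4,6], [3,5,7], [4,5,6], [4,5,7]

giving chain groups C_0 ≅ Z^7, C_1 ≅ Z^21, C_2 ≅ Z^14.

Boundary ∂_1: C_1 → C_0 maps an edge to its endpoints' difference, ∂[p,q] = q − p. For instance
  ∂[1,3] = [3] − [1].
This gives a 7×21 integer matrix of rank 6; reducing to Smith normal form yields diagonal entries (1,1,1,1,1,1).

Boundary ∂_2: C_2 → C_1 maps a triangle to the signed sum of its edges. For instance
  ∂[2,3,4] = [3,4] − [2,4] + [2,3],
  ∂[1,2,4] = [2,4] − [1,4] + [1,2].
This gives a 21×14 integer matrix of rank 13; reducing to Smith normal form yields diagonal entries (1,1,1,1,1,1,1,1,1,1,1,1,1).

From H_k ≅ ker(∂_k) / im(∂_{k+1}) we obtain:

  H_0: rank C_0 − rank ∂_1 = 7 − 6 = 1, and the invariant factors of ∂_1 are all 1, so H_0 ≅ Z.
  H_1: rank ker ∂_1 − rank ∂_2 = (21 − 6) − 13 = 2, and the invariant factors of ∂_2 are all 1, so H_1 ≅ Z^2.
  H_2: rank ker ∂_2 − rank ∂_3 = (14 − 13) − 0 = 1, and there is no ∂_3, so H_2 ≅ Z.

As a check, the Euler characteristic is 7 − 21 + 14 = 0, which agrees with 1 − 2 + 1 = 0.

Hence the Betti numbers are b_0 = 1, b_1 = 2, b_2 = 1.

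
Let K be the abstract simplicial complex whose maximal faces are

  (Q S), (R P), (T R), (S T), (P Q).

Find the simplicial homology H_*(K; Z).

H_0 ≅ Z,  H_1 ≅ Z.

Order the vertices as P < Q < R < S < T. Listing each simplex with vertices in this order, K has dimension 1 with simplices:

  0-simplices (5): P, Q, R, S, T
  1-simplices (5): PQ, PR, QS, RT, ST

so the chain groups are C_0 ≅ Z^5, C_1 ≅ Z^5.

∂_1: C_1 → C_0 is given by ∂[p,q] = [q] − [p]. For instance
  ∂QS = S − Q.
As a 5×5 matrix over Z this has rank 4, with invariant factors (1,1,1,1).

Reading off H_k = ker ∂_k / im ∂_{k+1}:

  H_0: rank C_0 − rank ∂_1 = 5 − 4 = 1, and the invariant factors of ∂_1 are all 1, so H_0 = Z.
  H_1: rank ker ∂_1 − rank ∂_2 = (5 − 4) − 0 = 1, and there is no ∂_2, so H_1 = Z.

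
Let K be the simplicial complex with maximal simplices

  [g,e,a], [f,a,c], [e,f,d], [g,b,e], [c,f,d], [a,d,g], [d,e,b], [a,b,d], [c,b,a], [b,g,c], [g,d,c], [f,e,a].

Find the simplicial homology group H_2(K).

H_2 = 0.

Fix the vertex order a < b < c < d < e < f < g and write every simplex with vertices in increasing order. Then dim K = 2 and the simplices of K are:

  0-simplices (7): a, b, c, d, e, f, g
  1-simplices (18): ab, ac, ad, ae, af, ag, bc, bd, be, bg, cd, cf, cg, de, df, dg, ef, eg
  2-simplices (12): abc, abd, acf, adg, aef, aeg, bcg, bde, beg, cdf, cdg, def

Hence C_0 ≅ Z^7, C_1 ≅ Z^18, C_2 ≅ Z^12.

Boundary ∂_1: C_1 → C_0 is given by ∂[p,q] = [q] − [p]. For instance
  ∂be = e − b.
This gives a 7×18 integer matrix of rank 6; reducing to Smith normal form yields diagonal entries (1,1,1,1,1,1).

∂_2: C_2 → C_1 maps a triangle to the signed sum of its edges. For instance
  ∂abc = bc − ac + ab,
  ∂cdf = df − cf + cd.
As a 18×12 matrix over Z this has rank 12, with invariant factors (1,1,1,1,1,1,1,1,1,1,1,2).

Now H_k = ker ∂_k / im ∂_{k+1}, so:

  H_2: rank ker ∂_2 − rank ∂_3 = (12 − 12) − 0 = 0, and there is no ∂_3, so H_2 ≅ 0.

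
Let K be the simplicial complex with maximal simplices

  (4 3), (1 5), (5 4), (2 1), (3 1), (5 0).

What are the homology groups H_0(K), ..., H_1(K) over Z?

H_0 ≅ Z,  H_1 ≅ Z.

Fix the vertex order 0 < 1 < 2 < 3 < 4 < 5 and write every simplex with vertices in increasing order. Then dim K = 1 and the simplices of K are:

  0-simplices (6): [0], [1], [2], [3], [4], [5]
  1-simplices (6): [0,5], [1,2], [1,3], [1,5], [3,4], [4,5]

Hence C_0 ≅ Z^6, C_1 ≅ Z^6.

∂_1: C_1 → C_0 is given by ∂[p,q] = [q] − [p]. For instance
  ∂[0,5] = [5] − [0].
As a 6×6 matrix over Z this has rank 5, with invariant factors (1,1,1,1,1).

From H_k ≅ ker(∂_k) / im(∂_{k+1}) we obtain:

  H_0: rank C_0 − rank ∂_1 = 6 − 5 = 1, and the invariant factors of ∂_1 are all 1, so H_0 ≅ Z.
  H_1: rank ker ∂_1 − rank ∂_2 = (6 − 5) − 0 = 1, and there is no ∂_2, so H_1 ≅ Z.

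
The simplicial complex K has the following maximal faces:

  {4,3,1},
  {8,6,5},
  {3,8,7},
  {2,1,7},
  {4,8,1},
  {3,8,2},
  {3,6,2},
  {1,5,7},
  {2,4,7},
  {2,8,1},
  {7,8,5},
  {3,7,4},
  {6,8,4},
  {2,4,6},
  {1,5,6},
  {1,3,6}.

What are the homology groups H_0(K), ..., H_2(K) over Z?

Take the total order 1 < 2 < 3 < 4 < 5 < 6 < 7 < 8 on the vertex set. Then K (dimension 2) consists of the simplices:

  0-simplices (8): [1], [2], [3], [4], [5], [6], [7], [8]
  1-simplices (24): (24 of them)
  2-simplices (16): [1,2,7], [1,2,8], [1,3,4], [1,3,6], [1,4,8], [1,5,6], [1,5,7], [2,3,6], [2,3,8], [2,4,6], [2,4,7], [3,4,7], [3,7,8], [4,6,8], [5,6,8], [5,7,8]

so the chain groups are C_0 ≅ Z^8, C_1 ≅ Z^24, C_2 ≅ Z^16.

∂_1: C_1 → C_0 is given by ∂[p,q] = [q] − [p]. For instance
  ∂[1,2] = [2] − [1].
The resulting 8×24 matrix has rank 7, and its Smith normal form has invariant factors (1,1,1,1,1,1,1).

∂_2: C_2 → C_1 acts by ∂[p,q,r] = [q,r] − [p,r] + [p,q]. For instance
  ∂[1,4,8] = [4,8] − [1,8] + [1,4],
  ∂[1,3,6] = [3,6] − [1,6] + [1,3].
The resulting 24×16 matrix has rank 15, and its Smith normal form has invariant factors (1,1,1,1,1,1,1,1,1,1,1,1,1,1,1).

Reading off H_k = ker ∂_k / im ∂_{k+1}:

  H_0: rank C_0 − rank ∂_1 = 8 − 7 = 1, and the invariant factors of ∂_1 are all 1, so H_0 = Z.
  H_1: rank ker ∂_1 − rank ∂_2 = (24 − 7) − 15 = 2, and the invariant factors of ∂_2 are all 1, so H_1 = Z^2.
  H_2: rank ker ∂_2 − rank ∂_3 = (16 − 15) − 0 = 1, and there is no ∂_3, so H_2 = Z.

As a check, the Euler characteristic is 8 − 24 + 16 = 0, which agrees with 1 − 2 + 1 = 0.

H_0 ≅ Z,  H_1 ≅ Z^2,  H_2 ≅ Z.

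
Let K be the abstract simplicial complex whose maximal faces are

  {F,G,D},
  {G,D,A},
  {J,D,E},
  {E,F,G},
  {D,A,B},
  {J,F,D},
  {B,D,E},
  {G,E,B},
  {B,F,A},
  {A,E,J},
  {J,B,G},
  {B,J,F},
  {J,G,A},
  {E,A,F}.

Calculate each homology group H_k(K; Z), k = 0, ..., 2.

Fix the vertex order A < B < D < E < F < G < J and write every simplex with vertices in increasing order. Then dim K = 2 and the simplices of K are:

  0-simplices (7): A, B, D, E, F, G, J
  1-simplices (21): AB, AD, AE, AF, AG, AJ, BD, BE, BF, BG, BJ, DE, DF, DG, DJ, EF, EG, EJ, FG, FJ, GJ
  2-simplices (14): ABD, ABF, ADG, AEF, AEJ, AGJ, BDE, BEG, BFJ, BGJ, DEJ, DFG, DFJ, EFG

giving chain groups C_0 ≅ Z^7, C_1 ≅ Z^21, C_2 ≅ Z^14.

The boundary map ∂_1: C_1 → C_0 sends each edge [p,q] (with p < q) to q − p. For instance
  ∂FJ = J − F.
The resulting 7×21 matrix has rank 6, and its Smith normal form has invariant factors (1,1,1,1,1,1).

Boundary ∂_2: C_2 → C_1 maps a triangle to the signed sum of its edges. For instance
  ∂BEG = EG − BG + BE,
  ∂ABF = BF − AF + AB.
This gives a 21×14 integer matrix of rank 13; reducing to Smith normal form yields diagonal entries (1,1,1,1,1,1,1,1,1,1,1,1,1).

From H_k ≅ ker(∂_k) / im(∂_{k+1}) we obtain:

  H_0: rank C_0 − rank ∂_1 = 7 − 6 = 1, and the invariant factors of ∂_1 are all 1, so H_0 ≅ Z.
  H_1: rank ker ∂_1 − rank ∂_2 = (21 − 6) − 13 = 2, and the invariant factors of ∂_2 are all 1, so H_1 ≅ Z^2.
  H_2: rank ker ∂_2 − rank ∂_3 = (14 − 13) − 0 = 1, and there is no ∂_3, so H_2 ≅ Z.

H_0 = Z,  H_1 = Z^2,  H_2 = Z.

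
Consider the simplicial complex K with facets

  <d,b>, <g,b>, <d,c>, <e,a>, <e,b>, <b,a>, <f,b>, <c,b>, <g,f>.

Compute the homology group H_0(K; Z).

H_0 = Z.

Fix the vertex order a < b < c < d < e < f < g and write every simplex with vertices in increasing order. Then dim K = 1 and the simplices of K are:

  0-simplices (7): a, b, c, d, e, f, g
  1-simplices (9): ab, ae, bc, bd, be, bf, bg, cd, fg

giving chain groups C_0 ≅ Z^7, C_1 ≅ Z^9.

∂_1: C_1 → C_0 is given by ∂[p,q] = [q] − [p].
The resulting 7×9 matrix has rank 6, and its Smith normal form has invariant factors (1,1,1,1,1,1).

From H_k ≅ ker(∂_k) / im(∂_{k+1}) we obtain:

  H_0: rank C_0 − rank ∂_1 = 7 − 6 = 1, and the invariant factors of ∂_1 are all 1, so H_0 ≅ Z.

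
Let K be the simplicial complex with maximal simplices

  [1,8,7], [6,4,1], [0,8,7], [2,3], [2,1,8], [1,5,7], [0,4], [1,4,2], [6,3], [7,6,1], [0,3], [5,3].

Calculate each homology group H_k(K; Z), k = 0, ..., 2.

H_0 = Z,  H_1 = Z^4,  H_2 = 0.

Order the vertices as 0 < 1 < 2 < 3 < 4 < 5 < 6 < 7 < 8. Listing each simplex with vertices in this order, K has dimension 2 with simplices:

  0-simplices (9): [0], [1], [2], [3], [4], [5], [6], [7], [8]
  1-simplices (19): [0,3], [0,4], [0,7], [0,8], [1,2], [1,4], [1,5], [1,6], [1,7], [1,8], [2,3], [2,4], [2,8], [3,5], [3,6], [4,6], [5,7], [6,7], [7,8]
  2-simplices (7): [0,7,8], [1,2,4], [1,2,8], [1,4,6], [1,5,7], [1,6,7], [1,7,8]

so the chain groups are C_0 ≅ Z^9, C_1 ≅ Z^19, C_2 ≅ Z^7.

Boundary ∂_1: C_1 → C_0 is given by ∂[p,q] = [q] − [p].
As a 9×19 matrix over Z this has rank 8, with invariant factors (1,1,1,1,1,1,1,1).

The boundary map ∂_2: C_2 → C_1 sends each 2-simplex [p,q,r] to [q,r] − [p,r] + [p,q]. For instance
  ∂[1,5,7] = [5,7] − [1,7] + [1,5],
  ∂[1,7,8] = [7,8] − [1,8] + [1,7].
This gives a 19×7 integer matrix of rank 7; reducing to Smith normal form yields diagonal entries (1,1,1,1,1,1,1).

Now H_k = ker ∂_k / im ∂_{k+1}, so:

  H_0: rank C_0 − rank ∂_1 = 9 − 8 = 1, and the invariant factors of ∂_1 are all 1, so H_0 = Z.
  H_1: rank ker ∂_1 − rank ∂_2 = (19 − 8) − 7 = 4, and the invariant factors of ∂_2 are all 1, so H_1 = Z^4.
  H_2: rank ker ∂_2 − rank ∂_3 = (7 − 7) − 0 = 0, and there is no ∂_3, so H_2 = 0.

As a check, the Euler characteristic is 9 − 19 + 7 = -3, which agrees with 1 − 4 + 0 = -3.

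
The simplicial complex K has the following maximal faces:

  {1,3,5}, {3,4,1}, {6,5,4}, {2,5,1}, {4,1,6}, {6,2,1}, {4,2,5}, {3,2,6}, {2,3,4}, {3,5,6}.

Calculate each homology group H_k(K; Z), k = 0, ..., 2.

Take the total order 1 < 2 < 3 < 4 < 5 < 6 on the vertex set. Then K (dimension 2) consists of the simplices:

  0-simplices (6): [1], [2], [3], [4], [5], [6]
  1-simplices (15): [1,2], [1,3], [1,4], [1,5], [1,6], [2,3], [2,4], [2,5], [2,6], [3,4], [3,5], [3,6], [4,5], [4,6], [5,6]
  2-simplices (10): [1,2,5], [1,2,6], [1,3,4], [1,3,5], [1,4,6], [2,3,4], [2,3,6], [2,4,5], [3,5,6], [4,5,6]

so the chain groups are C_0 ≅ Z^6, C_1 ≅ Z^15, C_2 ≅ Z^10.

The boundary map ∂_1: C_1 → C_0 sends each edge [p,q] (with p < q) to q − p. For instance
  ∂[1,4] = [4] − [1].
As a 6×15 matrix over Z this has rank 5, with invariant factors (1,1,1,1,1).

Boundary ∂_2: C_2 → C_1 sends each 2-simplex [p,q,r] to [q,r] − [p,r] + [p,q]. For instance
  ∂[4,5,6] = [5,6] − [4,6] + [4,5],
  ∂[1,3,5] = [3,5] − [1,5] + [1,3].
The 15×10 boundary matrix has rank 10 and Smith normal form diag(1,1,1,1,1,1,1,1,1,2).

Reading off H_k = ker ∂_k / im ∂_{k+1}:

  H_0: rank C_0 − rank ∂_1 = 6 − 5 = 1, and the invariant factors of ∂_1 are all 1, so H_0 = Z.
  H_1: rank ker ∂_1 − rank ∂_2 = (15 − 5) − 10 = 0, and ∂_2 has invariant factor 2 > 1, so H_1 = Z/2Z.
  H_2: rank ker ∂_2 − rank ∂_3 = (10 − 10) − 0 = 0, and there is no ∂_3, so H_2 = 0.

H_0 = Z,  H_1 = Z/2Z,  H_2 = 0.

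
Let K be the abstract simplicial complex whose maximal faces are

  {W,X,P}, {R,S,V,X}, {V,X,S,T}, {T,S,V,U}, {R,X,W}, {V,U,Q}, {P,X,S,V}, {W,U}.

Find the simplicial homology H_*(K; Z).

H_0 = Z,  H_1 = Z,  H_2 = 0,  H_3 = 0.

Fix the vertex order P < Q < R < S < T < U < V < W < X and write every simplex with vertices in increasing order. Then dim K = 3 and the simplices of K are:

  0-simplices (9): P, Q, R, S, T, U, V, W, X
  1-simplices (21): PS, PV, PW, PX, QU, QV, RS, RV, RW, RX, ST, SU, SV, SX, TU, TV, TX, UV, UW, VX, WX
  2-simplices (16): PSV, PSX, PVX, PWX, QUV, RSV, RSX, RVX, RWX, STU, STV, STX, SUV, SVX, TUV, TVX
  3-simplices (4): PSVX, RSVX, STUV, STVX

so the chain groups are C_0 ≅ Z^9, C_1 ≅ Z^21, C_2 ≅ Z^16, C_3 ≅ Z^4.

∂_1: C_1 → C_0 sends each edge [p,q] (with p < q) to q − p. For instance
  ∂UV = V − U.
As a 9×21 matrix over Z this has rank 8, with invariant factors (1,1,1,1,1,1,1,1).

Boundary ∂_2: C_2 → C_1 acts by ∂[p,q,r] = [q,r] − [p,r] + [p,q]. For instance
  ∂PSX = SX − PX + PS,
  ∂TVX = VX − TX + TV.
This gives a 21×16 integer matrix of rank 12; reducing to Smith normal form yields diagonal entries (1,1,1,1,1,1,1,1,1,1,1,1).

The boundary map ∂_3: C_3 → C_2 sends each 3-simplex σ to the alternating sum Σ_i (−1)^i (σ with its i-th vertex removed). For instance
  ∂PSVX = SVX − PVX + PSX − PSV,
  ∂STVX = TVX − SVX + STX − STV.
This gives a 16×4 integer matrix of rank 4; reducing to Smith normal form yields diagonal entries (1,1,1,1).

Reading off H_k = ker ∂_k / im ∂_{k+1}:

  H_0: rank C_0 − rank ∂_1 = 9 − 8 = 1, and the invariant factors of ∂_1 are all 1, so H_0 = Z.
  H_1: rank ker ∂_1 − rank ∂_2 = (21 − 8) − 12 = 1, and the invariant factors of ∂_2 are all 1, so H_1 = Z.
  H_2: rank ker ∂_2 − rank ∂_3 = (16 − 12) − 4 = 0, and the invariant factors of ∂_3 are all 1, so H_2 = 0.
  H_3: rank ker ∂_3 − rank ∂_4 = (4 − 4) − 0 = 0, and there is no ∂_4, so H_3 = 0.

As a check, the Euler characteristic is 9 − 21 + 16 − 4 = 0, which agrees with 1 − 1 + 0 − 0 = 0.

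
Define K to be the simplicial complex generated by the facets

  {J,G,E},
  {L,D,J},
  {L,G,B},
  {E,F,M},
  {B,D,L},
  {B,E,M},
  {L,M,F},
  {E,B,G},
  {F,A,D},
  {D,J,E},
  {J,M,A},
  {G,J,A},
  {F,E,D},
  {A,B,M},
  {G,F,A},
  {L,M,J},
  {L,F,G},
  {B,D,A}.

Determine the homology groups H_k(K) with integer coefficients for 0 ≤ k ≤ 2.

We work with the vertex ordering A < B < D < E < F < G < J < L < M. The simplices of K, each written with vertices in increasing order, are:

  0-simplices (9): A, B, D, E, F, G, J, L, M
  1-simplices (27): AB, AD, AF, AG, AJ, AM, BD, BE, BG, BL, BM, DE, DF, DJ, DL, EF, EG, EJ, EM, FG, FL, FM, GJ, GL, JL, JM, LM
  2-simplices (18): ABD, ABM, ADF, AFG, AGJ, AJM, BDL, BEG, BEM, BGL, DEF, DEJ, DJL, EFM, EGJ, FGL, FLM, JLM

giving chain groups C_0 ≅ Z^9, C_1 ≅ Z^27, C_2 ≅ Z^18.

Boundary ∂_1: C_1 → C_0 maps an edge to its endpoints' difference, ∂[p,q] = q − p. For instance
  ∂FG = G − F.
This gives a 9×27 integer matrix of rank 8; reducing to Smith normal form yields diagonal entries (1,1,1,1,1,1,1,1).

∂_2: C_2 → C_1 acts by ∂[p,q,r] = [q,r] − [p,r] + [p,q]. For instance
  ∂ADF = DF − AF + AD,
  ∂DJL = JL − DL + DJ.
As a 27×18 matrix over Z this has rank 17, with invariant factors (1,1,1,1,1,1,1,1,1,1,1,1,1,1,1,1,1).

Computing H_k = (kernel of ∂_k) / (image of ∂_{k+1}):

  H_0: rank C_0 − rank ∂_1 = 9 − 8 = 1, and the invariant factors of ∂_1 are all 1, so H_0 = Z.
  H_1: rank ker ∂_1 − rank ∂_2 = (27 − 8) − 17 = 2, and the invariant factors of ∂_2 are all 1, so H_1 = Z^2.
  H_2: rank ker ∂_2 − rank ∂_3 = (18 − 17) − 0 = 1, and there is no ∂_3, so H_2 = Z.

H_0 = Z,  H_1 = Z^2,  H_2 = Z.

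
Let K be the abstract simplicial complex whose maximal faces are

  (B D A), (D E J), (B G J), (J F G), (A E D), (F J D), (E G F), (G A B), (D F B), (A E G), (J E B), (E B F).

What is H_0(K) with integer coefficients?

H_0 ≅ Z.

Take the total order A < B < D < E < F < G < J on the vertex set. Then K (dimension 2) consists of the simplices:

  0-simplices (7): A, B, D, E, F, G, J
  1-simplices (18): AB, AD, AE, AG, BD, BE, BF, BG, BJ, DE, DF, DJ, EF, EG, EJ, FG, FJ, GJ
  2-simplices (12): ABD, ABG, ADE, AEG, BDF, BEF, BEJ, BGJ, DEJ, DFJ, EFG, FGJ

Hence C_0 ≅ Z^7, C_1 ≅ Z^18, C_2 ≅ Z^12.

The boundary map ∂_1: C_1 → C_0 sends each edge [p,q] (with p < q) to q − p. For instance
  ∂AE = E − A.
As a 7×18 matrix over Z this has rank 6, with invariant factors (1,1,1,1,1,1).

Boundary ∂_2: C_2 → C_1 sends each 2-simplex [p,q,r] to [q,r] − [p,r] + [p,q]. For instance
  ∂FGJ = GJ − FJ + FG,
  ∂EFG = FG − EG + EF.
This gives a 18×12 integer matrix of rank 12; reducing to Smith normal form yields diagonal entries (1,1,1,1,1,1,1,1,1,1,1,2).

Computing H_k = (kernel of ∂_k) / (image of ∂_{k+1}):

  H_0: rank C_0 − rank ∂_1 = 7 − 6 = 1, and the invariant factors of ∂_1 are all 1, so H_0 ≅ Z.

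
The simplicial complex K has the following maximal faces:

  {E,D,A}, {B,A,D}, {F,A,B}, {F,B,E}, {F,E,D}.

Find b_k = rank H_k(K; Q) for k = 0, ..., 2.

b_0 = 1, b_1 = 1, b_2 = 0.

Order the vertices as A < B < D < E < F. Listing each simplex with vertices in this order, K has dimension 2 with simplices:

  0-simplices (5): A, B, D, E, F
  1-simplices (10): AB, AD, AE, AF, BD, BE, BF, DE, DF, EF
  2-simplices (5): ABD, ABF, ADE, BEF, DEF

giving chain groups C_0 ≅ Z^5, C_1 ≅ Z^10, C_2 ≅ Z^5.

Boundary ∂_1: C_1 → C_0 maps an edge to its endpoints' difference, ∂[p,q] = q − p. For instance
  ∂DE = E − D.
As a 5×10 matrix over Z this has rank 4, with invariant factors (1,1,1,1).

The boundary map ∂_2: C_2 → C_1 sends each 2-simplex [p,q,r] to [q,r] − [p,r] + [p,q]. For instance
  ∂BEF = EF − BF + BE,
  ∂DEF = EF − DF + DE.
The resulting 10×5 matrix has rank 5, and its Smith normal form has invariant factors (1,1,1,1,1).

From H_k ≅ ker(∂_k) / im(∂_{k+1}) we obtain:

  H_0: rank C_0 − rank ∂_1 = 5 − 4 = 1, and the invariant factors of ∂_1 are all 1, so H_0 = Z.
  H_1: rank ker ∂_1 − rank ∂_2 = (10 − 4) − 5 = 1, and the invariant factors of ∂_2 are all 1, so H_1 = Z.
  H_2: rank ker ∂_2 − rank ∂_3 = (5 − 5) − 0 = 0, and there is no ∂_3, so H_2 = 0.

Hence the Betti numbers are b_0 = 1, b_1 = 1, b_2 = 0.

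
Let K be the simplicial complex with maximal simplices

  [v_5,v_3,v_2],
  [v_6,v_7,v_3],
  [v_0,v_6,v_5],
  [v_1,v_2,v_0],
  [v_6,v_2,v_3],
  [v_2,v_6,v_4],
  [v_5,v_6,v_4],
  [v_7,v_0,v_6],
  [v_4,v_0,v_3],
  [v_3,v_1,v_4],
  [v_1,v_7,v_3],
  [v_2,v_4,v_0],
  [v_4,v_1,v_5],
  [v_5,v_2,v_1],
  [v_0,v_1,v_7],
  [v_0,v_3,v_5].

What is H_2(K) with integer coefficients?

H_2 ≅ Z.

K has 8 vertices, 24 edges, 16 triangles.
rank ∂_2 = 15, rank ∂_3 = 0 ⇒ b_2 = 16 − 15 − 0 = 1. So H_2 = Z.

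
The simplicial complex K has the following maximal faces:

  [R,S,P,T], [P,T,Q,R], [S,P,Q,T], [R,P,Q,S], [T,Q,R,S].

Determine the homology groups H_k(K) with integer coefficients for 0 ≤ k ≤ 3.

H_0 = Z,  H_1 = 0,  H_2 = 0,  H_3 = Z.

K has 5 vertices, 10 edges, 10 triangles, 5 3-simplices.
rank ∂_0 = 0, rank ∂_1 = 4 ⇒ b_0 = 5 − 0 − 4 = 1; all invariant factors of ∂_1 are 1 so no torsion. So H_0 = Z.
rank ∂_1 = 4, rank ∂_2 = 6 ⇒ b_1 = 10 − 4 − 6 = 0; all invariant factors of ∂_2 are 1 so no torsion. So H_1 = 0.
rank ∂_2 = 6, rank ∂_3 = 4 ⇒ b_2 = 10 − 6 − 4 = 0; all invariant factors of ∂_3 are 1 so no torsion. So H_2 = 0.
rank ∂_3 = 4, rank ∂_4 = 0 ⇒ b_3 = 5 − 4 − 0 = 1. So H_3 = Z.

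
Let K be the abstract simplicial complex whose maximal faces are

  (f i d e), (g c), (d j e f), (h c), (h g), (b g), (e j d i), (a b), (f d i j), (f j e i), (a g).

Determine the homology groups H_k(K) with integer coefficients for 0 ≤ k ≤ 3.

Order the vertices as a < b < c < d < e < f < g < h < i < j. Listing each simplex with vertices in this order, K has dimension 3 with simplices:

  0-simplices (10): a, b, c, d, e, f, g, h, i, j
  1-simplices (16): ab, ag, bg, cg, ch, de, df, di, dj, ef, ei, ej, fi, fj, gh, ij
  2-simplices (10): def, dei, dej, dfi, dfj, dij, efi, efj, eij, fij
  3-simplices (5): defi, defj, deij, dfij, efij

so the chain groups are C_0 ≅ Z^10, C_1 ≅ Z^16, C_2 ≅ Z^10, C_3 ≅ Z^5.

The boundary map ∂_1: C_1 → C_0 maps an edge to its endpoints' difference, ∂[p,q] = q − p.
The 10×16 boundary matrix has rank 8 and Smith normal form diag(1,1,1,1,1,1,1,1).

∂_2: C_2 → C_1 acts by ∂[p,q,r] = [q,r] − [p,r] + [p,q]. For instance
  ∂dfi = fi − di + df,
  ∂eij = ij − ej + ei.
The resulting 16×10 matrix has rank 6, and its Smith normal form has invariant factors (1,1,1,1,1,1).

Boundary ∂_3: C_3 → C_2 sends each 3-simplex σ to the alternating sum Σ_i (−1)^i (σ with its i-th vertex removed). For instance
  ∂defj = efj − dfj + dej − def,
  ∂dfij = fij − dij + dfj − dfi.
This gives a 10×5 integer matrix of rank 4; reducing to Smith normal form yields diagonal entries (1,1,1,1).

Reading off H_k = ker ∂_k / im ∂_{k+1}:

  H_0: rank C_0 − rank ∂_1 = 10 − 8 = 2, and the invariant factors of ∂_1 are all 1, so H_0 ≅ Z^2.
  H_1: rank ker ∂_1 − rank ∂_2 = (16 − 8) − 6 = 2, and the invariant factors of ∂_2 are all 1, so H_1 ≅ Z^2.
  H_2: rank ker ∂_2 − rank ∂_3 = (10 − 6) − 4 = 0, and the invariant factors of ∂_3 are all 1, so H_2 ≅ 0.
  H_3: rank ker ∂_3 − rank ∂_4 = (5 − 4) − 0 = 1, and there is no ∂_4, so H_3 ≅ Z.

(K is a triangulation of the disjoint union of a wedge of 2 circles and the 3-sphere S^3.)

H_0 ≅ Z^2,  H_1 ≅ Z^2,  H_2 = 0,  H_3 ≅ Z.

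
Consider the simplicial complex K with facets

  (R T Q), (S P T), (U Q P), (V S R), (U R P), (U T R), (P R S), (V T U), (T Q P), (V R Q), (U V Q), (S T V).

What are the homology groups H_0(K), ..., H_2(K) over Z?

H_0 ≅ Z,  H_1 ≅ Z/2,  H_2 = 0.

Order the vertices as P < Q < R < S < T < U < V. Listing each simplex with vertices in this order, K has dimension 2 with simplices:

  0-simplices (7): P, Q, R, S, T, U, V
  1-simplices (18): PQ, PR, PS, PT, PU, QR, QT, QU, QV, RS, RT, RU, RV, ST, SV, TU, TV, UV
  2-simplices (12): PQT, PQU, PRS, PRU, PST, QRT, QRV, QUV, RSV, RTU, STV, TUV

so the chain groups are C_0 ≅ Z^7, C_1 ≅ Z^18, C_2 ≅ Z^12.

∂_1: C_1 → C_0 sends each edge [p,q] (with p < q) to q − p.
The resulting 7×18 matrix has rank 6, and its Smith normal form has invariant factors (1,1,1,1,1,1).

The boundary map ∂_2: C_2 → C_1 maps a triangle to the signed sum of its edges. For instance
  ∂RTU = TU − RU + RT,
  ∂QUV = UV − QV + QU.
The resulting 18×12 matrix has rank 12, and its Smith normal form has invariant factors (1,1,1,1,1,1,1,1,1,1,1,2).

Reading off H_k = ker ∂_k / im ∂_{k+1}:

  H_0: rank C_0 − rank ∂_1 = 7 − 6 = 1, and the invariant factors of ∂_1 are all 1, so H_0 = Z.
  H_1: rank ker ∂_1 − rank ∂_2 = (18 − 6) − 12 = 0, and ∂_2 has invariant factor 2 > 1, so H_1 = Z/2.
  H_2: rank ker ∂_2 − rank ∂_3 = (12 − 12) − 0 = 0, and there is no ∂_3, so H_2 = 0.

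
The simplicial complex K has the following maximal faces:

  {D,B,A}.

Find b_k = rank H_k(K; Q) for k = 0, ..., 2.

K has 3 vertices, 3 edges, 1 triangle.
rank ∂_0 = 0, rank ∂_1 = 2 ⇒ b_0 = 3 − 0 − 2 = 1; all invariant factors of ∂_1 are 1 so no torsion. So H_0 = Z.
rank ∂_1 = 2, rank ∂_2 = 1 ⇒ b_1 = 3 − 2 − 1 = 0; all invariant factors of ∂_2 are 1 so no torsion. So H_1 = 0.
rank ∂_2 = 1, rank ∂_3 = 0 ⇒ b_2 = 1 − 1 − 0 = 0. So H_2 = 0.

b_0 = 1, b_1 = 0, b_2 = 0.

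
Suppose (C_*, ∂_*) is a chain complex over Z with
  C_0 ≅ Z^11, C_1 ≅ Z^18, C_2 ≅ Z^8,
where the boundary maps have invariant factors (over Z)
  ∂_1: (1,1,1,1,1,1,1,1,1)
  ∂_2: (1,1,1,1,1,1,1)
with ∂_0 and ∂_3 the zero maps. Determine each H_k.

H_0: b_0 = 11 − 0 − 9 = 2; torsion from ∂_1 factors > 1: none. So H_0 = Z^2.
H_1: b_1 = 18 − 9 − 7 = 2; torsion from ∂_2 factors > 1: none. So H_1 = Z^2.
H_2: b_2 = 8 − 7 − 0 = 1; torsion from ∂_3 factors > 1: none. So H_2 = Z.

H_0 = Z^2,  H_1 = Z^2,  H_2 = Z.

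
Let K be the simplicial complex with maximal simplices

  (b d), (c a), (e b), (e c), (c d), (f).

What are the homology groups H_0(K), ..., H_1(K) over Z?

Fix the vertex order a < b < c < d < e < f and write every simplex with vertices in increasing order. Then dim K = 1 and the simplices of K are:

  0-simplices (6): a, b, c, d, e, f
  1-simplices (5): ac, bd, be, cd, ce

Hence C_0 ≅ Z^6, C_1 ≅ Z^5.

∂_1: C_1 → C_0 maps an edge to its endpoints' difference, ∂[p,q] = q − p.
The 6×5 boundary matrix has rank 4 and Smith normal form diag(1,1,1,1).

Computing H_k = (kernel of ∂_k) / (image of ∂_{k+1}):

  H_0: rank C_0 − rank ∂_1 = 6 − 4 = 2, and the invariant factors of ∂_1 are all 1, so H_0 ≅ Z^2.
  H_1: rank ker ∂_1 − rank ∂_2 = (5 − 4) − 0 = 1, and there is no ∂_2, so H_1 ≅ Z.

As a check, the Euler characteristic is 6 − 5 = 1, which agrees with 2 − 1 = 1.

H_0 = Z^2,  H_1 = Z.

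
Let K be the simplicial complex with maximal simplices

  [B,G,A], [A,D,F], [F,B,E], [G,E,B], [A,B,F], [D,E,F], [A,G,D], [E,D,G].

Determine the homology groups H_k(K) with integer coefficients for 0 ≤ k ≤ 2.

Take the total order A < B < D < E < F < G on the vertex set. Then K (dimension 2) consists of the simplices:

  0-simplices (6): A, B, D, E, F, G
  1-simplices (12): AB, AD, AF, AG, BE, BF, BG, DE, DF, DG, EF, EG
  2-simplices (8): ABF, ABG, ADF, ADG, BEF, BEG, DEF, DEG

Hence C_0 ≅ Z^6, C_1 ≅ Z^12, C_2 ≅ Z^8.

∂_1: C_1 → C_0 is given by ∂[p,q] = [q] − [p]. For instance
  ∂BG = G − B.
The resulting 6×12 matrix has rank 5, and its Smith normal form has invariant factors (1,1,1,1,1).

∂_2: C_2 → C_1 acts by ∂[p,q,r] = [q,r] − [p,r] + [p,q]. For instance
  ∂ADG = DG − AG + AD,
  ∂BEF = EF − BF + BE.
The resulting 12×8 matrix has rank 7, and its Smith normal form has invariant factors (1,1,1,1,1,1,1).

Computing H_k = (kernel of ∂_k) / (image of ∂_{k+1}):

  H_0: rank C_0 − rank ∂_1 = 6 − 5 = 1, and the invariant factors of ∂_1 are all 1, so H_0 ≅ Z.
  H_1: rank ker ∂_1 − rank ∂_2 = (12 − 5) − 7 = 0, and the invariant factors of ∂_2 are all 1, so H_1 ≅ 0.
  H_2: rank ker ∂_2 − rank ∂_3 = (8 − 7) − 0 = 1, and there is no ∂_3, so H_2 ≅ Z.

H_0 = Z,  H_1 = 0,  H_2 = Z.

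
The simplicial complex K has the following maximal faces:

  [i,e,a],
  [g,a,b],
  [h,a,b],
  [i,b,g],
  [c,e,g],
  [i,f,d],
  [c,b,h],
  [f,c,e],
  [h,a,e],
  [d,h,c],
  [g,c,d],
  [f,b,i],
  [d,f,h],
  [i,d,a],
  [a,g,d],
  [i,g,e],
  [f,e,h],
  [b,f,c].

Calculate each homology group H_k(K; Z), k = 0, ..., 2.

H_0 = Z,  H_1 = Z ⊕ Z/2Z,  H_2 = 0.

Take the total order a < b < c < d < e < f < g < h < i on the vertex set. Then K (dimension 2) consists of the simplices:

  0-simplices (9): a, b, c, d, e, f, g, h, i
  1-simplices (27): ab, ad, ae, ag, ah, ai, bc, bf, bg, bh, bi, cd, ce, cf, cg, ch, df, dg, dh, di, ef, eg, eh, ei, fh, fi, gi
  2-simplices (18): abg, abh, adg, adi, aeh, aei, bcf, bch, bfi, bgi, cdg, cdh, cef, ceg, dfh, dfi, efh, egi

so the chain groups are C_0 ≅ Z^9, C_1 ≅ Z^27, C_2 ≅ Z^18.

The boundary map ∂_1: C_1 → C_0 sends each edge [p,q] (with p < q) to q − p. For instance
  ∂fh = h − f.
The resulting 9×27 matrix has rank 8, and its Smith normal form has invariant factors (1,1,1,1,1,1,1,1).

Boundary ∂_2: C_2 → C_1 acts by ∂[p,q,r] = [q,r] − [p,r] + [p,q]. For instance
  ∂bfi = fi − bi + bf,
  ∂cdh = dh − ch + cd.
The 27×18 boundary matrix has rank 18 and Smith normal form diag(1,1,1,1,1,1,1,1,1,1,1,1,1,1,1,1,1,2).

Now H_k = ker ∂_k / im ∂_{k+1}, so:

  H_0: rank C_0 − rank ∂_1 = 9 − 8 = 1, and the invariant factors of ∂_1 are all 1, so H_0 = Z.
  H_1: rank ker ∂_1 − rank ∂_2 = (27 − 8) − 18 = 1, and ∂_2 has invariant factor 2 > 1, so H_1 = Z ⊕ Z/2Z.
  H_2: rank ker ∂_2 − rank ∂_3 = (18 − 18) − 0 = 0, and there is no ∂_3, so H_2 = 0.

As a check, the Euler characteristic is 9 − 27 + 18 = 0, which agrees with 1 − 1 + 0 = 0.
(K is a triangulation of the Klein bottle.)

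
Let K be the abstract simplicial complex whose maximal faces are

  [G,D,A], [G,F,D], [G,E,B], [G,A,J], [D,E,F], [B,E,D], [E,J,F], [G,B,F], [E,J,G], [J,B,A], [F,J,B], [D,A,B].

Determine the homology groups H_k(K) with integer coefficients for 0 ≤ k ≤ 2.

H_0 ≅ Z,  H_1 ≅ Z/2,  H_2 = 0.

K has 7 vertices, 18 edges, 12 triangles.
rank ∂_0 = 0, rank ∂_1 = 6 ⇒ b_0 = 7 − 0 − 6 = 1; all invariant factors of ∂_1 are 1 so no torsion. So H_0 = Z.
rank ∂_1 = 6, rank ∂_2 = 12 ⇒ b_1 = 18 − 6 − 12 = 0; ∂_2 has invariant factor(s) [2] giving torsion. So H_1 = Z/2.
rank ∂_2 = 12, rank ∂_3 = 0 ⇒ b_2 = 12 − 12 − 0 = 0. So H_2 = 0.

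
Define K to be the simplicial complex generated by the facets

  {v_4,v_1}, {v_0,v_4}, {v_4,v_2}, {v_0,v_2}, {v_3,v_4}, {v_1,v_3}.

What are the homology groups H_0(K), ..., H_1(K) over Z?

Fix the vertex order v_0 < v_1 < v_2 < v_3 < v_4 and write every simplex with vertices in increasing order. Then dim K = 1 and the simplices of K are:

  0-simplices (5): [v_0], [v_1], [v_2], [v_3], [v_4]
  1-simplices (6): [v_0,v_2], [v_0,v_4], [v_1,v_3], [v_1,v_4], [v_2,v_4], [v_3,v_4]

so the chain groups are C_0 ≅ Z^5, C_1 ≅ Z^6.

Boundary ∂_1: C_1 → C_0 is given by ∂[p,q] = [q] − [p]. For instance
  ∂[v_1,v_3] = [v_3] − [v_1].
As a 5×6 matrix over Z this has rank 4, with invariant factors (1,1,1,1).

Reading off H_k = ker ∂_k / im ∂_{k+1}:

  H_0: rank C_0 − rank ∂_1 = 5 − 4 = 1, and the invariant factors of ∂_1 are all 1, so H_0 = Z.
  H_1: rank ker ∂_1 − rank ∂_2 = (6 − 4) − 0 = 2, and there is no ∂_2, so H_1 = Z^2.

(K is a triangulation of a wedge of 2 circles.)

H_0 = Z,  H_1 = Z^2.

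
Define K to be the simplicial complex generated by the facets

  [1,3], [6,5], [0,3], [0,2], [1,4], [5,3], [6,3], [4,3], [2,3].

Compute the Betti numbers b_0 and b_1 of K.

We work with the vertex ordering 0 < 1 < 2 < 3 < 4 < 5 < 6. The simplices of K, each written with vertices in increasing order, are:

  0-simplices (7): [0], [1], [2], [3], [4], [5], [6]
  1-simplices (9): [0,2], [0,3], [1,3], [1,4], [2,3], [3,4], [3,5], [3,6], [5,6]

giving chain groups C_0 ≅ Z^7, C_1 ≅ Z^9.

∂_1: C_1 → C_0 sends each edge [p,q] (with p < q) to q − p. For instance
  ∂[0,2] = [2] − [0].
The resulting 7×9 matrix has rank 6, and its Smith normal form has invariant factors (1,1,1,1,1,1).

Now H_k = ker ∂_k / im ∂_{k+1}, so:

  H_0: rank C_0 − rank ∂_1 = 7 − 6 = 1, and the invariant factors of ∂_1 are all 1, so H_0 = Z.
  H_1: rank ker ∂_1 − rank ∂_2 = (9 − 6) − 0 = 3, and there is no ∂_2, so H_1 = Z^3.

Hence the Betti numbers are b_0 = 1, b_1 = 3.

b_0 = 1, b_1 = 3.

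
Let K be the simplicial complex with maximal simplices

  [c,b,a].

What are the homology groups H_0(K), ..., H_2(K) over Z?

Fix the vertex order a < b < c and write every simplex with vertices in increasing order. Then dim K = 2 and the simplices of K are:

  0-simplices (3): a, b, c
  1-simplices (3): ab, ac, bc
  2-simplices (1): abc

so the chain groups are C_0 ≅ Z^3, C_1 ≅ Z^3, C_2 ≅ Z^1.

Boundary ∂_1: C_1 → C_0 sends each edge [p,q] (with p < q) to q − p.
This gives a 3×3 integer matrix of rank 2; reducing to Smith normal form yields diagonal entries (1,1).

The boundary map ∂_2: C_2 → C_1 maps a triangle to the signed sum of its edges. For instance
  ∂abc = bc − ac + ab.
The 3×1 boundary matrix has rank 1 and Smith normal form diag(1).

From H_k ≅ ker(∂_k) / im(∂_{k+1}) we obtain:

  H_0: rank C_0 − rank ∂_1 = 3 − 2 = 1, and the invariant factors of ∂_1 are all 1, so H_0 = Z.
  H_1: rank ker ∂_1 − rank ∂_2 = (3 − 2) − 1 = 0, and the invariant factors of ∂_2 are all 1, so H_1 = 0.
  H_2: rank ker ∂_2 − rank ∂_3 = (1 − 1) − 0 = 0, and there is no ∂_3, so H_2 = 0.

H_0 = Z,  H_1 = 0,  H_2 = 0.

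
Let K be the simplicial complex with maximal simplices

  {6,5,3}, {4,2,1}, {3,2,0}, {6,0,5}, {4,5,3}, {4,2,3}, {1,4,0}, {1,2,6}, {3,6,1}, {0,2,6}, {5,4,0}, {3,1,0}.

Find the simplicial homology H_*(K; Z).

H_0 ≅ Z,  H_1 ≅ Z/2,  H_2 = 0.

Take the total order 0 < 1 < 2 < 3 < 4 < 5 < 6 on the vertex set. Then K (dimension 2) consists of the simplices:

  0-simplices (7): [0], [1], [2], [3], [4], [5], [6]
  1-simplices (18): [0,1], [0,2], [0,3], [0,4], [0,5], [0,6], [1,2], [1,3], [1,4], [1,6], [2,3], [2,4], [2,6], [3,4], [3,5], [3,6], [4,5], [5,6]
  2-simplices (12): [0,1,3], [0,1,4], [0,2,3], [0,2,6], [0,4,5], [0,5,6], [1,2,4], [1,2,6], [1,3,6], [2,3,4], [3,4,5], [3,5,6]

Hence C_0 ≅ Z^7, C_1 ≅ Z^18, C_2 ≅ Z^12.

∂_1: C_1 → C_0 is given by ∂[p,q] = [q] − [p].
This gives a 7×18 integer matrix of rank 6; reducing to Smith normal form yields diagonal entries (1,1,1,1,1,1).

Boundary ∂_2: C_2 → C_1 maps a triangle to the signed sum of its edges. For instance
  ∂[0,2,3] = [2,3] − [0,3] + [0,2],
  ∂[0,5,6] = [5,6] − [0,6] + [0,5].
The resulting 18×12 matrix has rank 12, and its Smith normal form has invariant factors (1,1,1,1,1,1,1,1,1,1,1,2).

Computing H_k = (kernel of ∂_k) / (image of ∂_{k+1}):

  H_0: rank C_0 − rank ∂_1 = 7 − 6 = 1, and the invariant factors of ∂_1 are all 1, so H_0 = Z.
  H_1: rank ker ∂_1 − rank ∂_2 = (18 − 6) − 12 = 0, and ∂_2 has invariant factor 2 > 1, so H_1 = Z/2.
  H_2: rank ker ∂_2 − rank ∂_3 = (12 − 12) − 0 = 0, and there is no ∂_3, so H_2 = 0.

As a check, the Euler characteristic is 7 − 18 + 12 = 1, which agrees with 1 − 0 + 0 = 1.
(K is a triangulation of the real projective plane RP^2.)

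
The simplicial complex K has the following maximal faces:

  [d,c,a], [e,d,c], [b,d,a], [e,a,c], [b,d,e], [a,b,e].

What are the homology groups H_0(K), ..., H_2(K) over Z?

H_0 = Z,  H_1 = 0,  H_2 = Z.

Fix the vertex order a < b < c < d < e and write every simplex with vertices in increasing order. Then dim K = 2 and the simplices of K are:

  0-simplices (5): a, b, c, d, e
  1-simplices (9): ab, ac, ad, ae, bd, be, cd, ce, de
  2-simplices (6): abd, abe, acd, ace, bde, cde

Hence C_0 ≅ Z^5, C_1 ≅ Z^9, C_2 ≅ Z^6.

The boundary map ∂_1: C_1 → C_0 maps an edge to its endpoints' difference, ∂[p,q] = q − p. For instance
  ∂be = e − b.
The 5×9 boundary matrix has rank 4 and Smith normal form diag(1,1,1,1).

The boundary map ∂_2: C_2 → C_1 acts by ∂[p,q,r] = [q,r] − [p,r] + [p,q]. For instance
  ∂cde = de − ce + cd,
  ∂acd = cd − ad + ac.
The resulting 9×6 matrix has rank 5, and its Smith normal form has invariant factors (1,1,1,1,1).

Now H_k = ker ∂_k / im ∂_{k+1}, so:

  H_0: rank C_0 − rank ∂_1 = 5 − 4 = 1, and the invariant factors of ∂_1 are all 1, so H_0 ≅ Z.
  H_1: rank ker ∂_1 − rank ∂_2 = (9 − 4) − 5 = 0, and the invariant factors of ∂_2 are all 1, so H_1 ≅ 0.
  H_2: rank ker ∂_2 − rank ∂_3 = (6 − 5) − 0 = 1, and there is no ∂_3, so H_2 ≅ Z.

As a check, the Euler characteristic is 5 − 9 + 6 = 2, which agrees with 1 − 0 + 1 = 2.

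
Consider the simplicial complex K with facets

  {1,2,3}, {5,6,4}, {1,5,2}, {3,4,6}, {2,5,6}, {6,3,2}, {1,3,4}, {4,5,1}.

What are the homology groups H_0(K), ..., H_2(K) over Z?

Fix the vertex order 1 < 2 < 3 < 4 < 5 < 6 and write every simplex with vertices in increasing order. Then dim K = 2 and the simplices of K are:

  0-simplices (6): [1], [2], [3], [4], [5], [6]
  1-simplices (12): [1,2], [1,3], [1,4], [1,5], [2,3], [2,5], [2,6], [3,4], [3,6], [4,5], [4,6], [5,6]
  2-simplices (8): [1,2,3], [1,2,5], [1,3,4], [1,4,5], [2,3,6], [2,5,6], [3,4,6], [4,5,6]

Hence C_0 ≅ Z^6, C_1 ≅ Z^12, C_2 ≅ Z^8.

∂_1: C_1 → C_0 maps an edge to its endpoints' difference, ∂[p,q] = q − p. For instance
  ∂[4,6] = [6] − [4].
The resulting 6×12 matrix has rank 5, and its Smith normal form has invariant factors (1,1,1,1,1).

Boundary ∂_2: C_2 → C_1 sends each 2-simplex [p,q,r] to [q,r] − [p,r] + [p,q]. For instance
  ∂[3,4,6] = [4,6] − [3,6] + [3,4],
  ∂[2,5,6] = [5,6] − [2,6] + [2,5].
As a 12×8 matrix over Z this has rank 7, with invariant factors (1,1,1,1,1,1,1).

Computing H_k = (kernel of ∂_k) / (image of ∂_{k+1}):

  H_0: rank C_0 − rank ∂_1 = 6 − 5 = 1, and the invariant factors of ∂_1 are all 1, so H_0 ≅ Z.
  H_1: rank ker ∂_1 − rank ∂_2 = (12 − 5) − 7 = 0, and the invariant factors of ∂_2 are all 1, so H_1 ≅ 0.
  H_2: rank ker ∂_2 − rank ∂_3 = (8 − 7) − 0 = 1, and there is no ∂_3, so H_2 ≅ Z.

H_0 ≅ Z,  H_1 = 0,  H_2 ≅ Z.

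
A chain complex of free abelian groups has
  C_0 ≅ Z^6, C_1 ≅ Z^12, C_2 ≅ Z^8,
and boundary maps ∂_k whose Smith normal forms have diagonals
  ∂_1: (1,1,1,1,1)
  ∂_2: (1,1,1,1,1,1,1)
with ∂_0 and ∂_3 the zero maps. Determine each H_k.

H_0: b_0 = 6 − 0 − 5 = 1; torsion from ∂_1 factors > 1: none. So H_0 = Z.
H_1: b_1 = 12 − 5 − 7 = 0; torsion from ∂_2 factors > 1: none. So H_1 = 0.
H_2: b_2 = 8 − 7 − 0 = 1; torsion from ∂_3 factors > 1: none. So H_2 = Z.

H_0 = Z,  H_1 = 0,  H_2 = Z.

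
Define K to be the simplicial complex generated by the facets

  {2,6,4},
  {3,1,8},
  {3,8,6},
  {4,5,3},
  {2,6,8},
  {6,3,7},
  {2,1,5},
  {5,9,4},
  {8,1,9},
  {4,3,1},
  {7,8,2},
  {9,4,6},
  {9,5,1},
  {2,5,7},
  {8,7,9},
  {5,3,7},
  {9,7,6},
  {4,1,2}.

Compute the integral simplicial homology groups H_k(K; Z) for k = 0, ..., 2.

H_0 = Z,  H_1 = Z ⊕ Z_2,  H_2 = 0.

We work with the vertex ordering 1 < 2 < 3 < 4 < 5 < 6 < 7 < 8 < 9. The simplices of K, each written with vertices in increasing order, are:

  0-simplices (9): [1], [2], [3], [4], [5], [6], [7], [8], [9]
  1-simplices (27): (27 of them)
  2-simplices (18): [1,2,4], [1,2,5], [1,3,4], [1,3,8], [1,5,9], [1,8,9], [2,4,6], [2,5,7], [2,6,8], [2,7,8], [3,4,5], [3,5,7], [3,6,7], [3,6,8], [4,5,9], [4,6,9], [6,7,9], [7,8,9]

Hence C_0 ≅ Z^9, C_1 ≅ Z^27, C_2 ≅ Z^18.

Boundary ∂_1: C_1 → C_0 is given by ∂[p,q] = [q] − [p]. For instance
  ∂[8,9] = [9] − [8].
The 9×27 boundary matrix has rank 8 and Smith normal form diag(1,1,1,1,1,1,1,1).

Boundary ∂_2: C_2 → C_1 acts by ∂[p,q,r] = [q,r] − [p,r] + [p,q]. For instance
  ∂[2,6,8] = [6,8] − [2,8] + [2,6],
  ∂[3,6,8] = [6,8] − [3,8] + [3,6].
The resulting 27×18 matrix has rank 18, and its Smith normal form has invariant factors (1,1,1,1,1,1,1,1,1,1,1,1,1,1,1,1,1,2).

Computing H_k = (kernel of ∂_k) / (image of ∂_{k+1}):

  H_0: rank C_0 − rank ∂_1 = 9 − 8 = 1, and the invariant factors of ∂_1 are all 1, so H_0 ≅ Z.
  H_1: rank ker ∂_1 − rank ∂_2 = (27 − 8) − 18 = 1, and ∂_2 has invariant factor 2 > 1, so H_1 ≅ Z ⊕ Z_2.
  H_2: rank ker ∂_2 − rank ∂_3 = (18 − 18) − 0 = 0, and there is no ∂_3, so H_2 ≅ 0.

As a check, the Euler characteristic is 9 − 27 + 18 = 0, which agrees with 1 − 1 + 0 = 0.
(K is a triangulation of the Klein bottle.)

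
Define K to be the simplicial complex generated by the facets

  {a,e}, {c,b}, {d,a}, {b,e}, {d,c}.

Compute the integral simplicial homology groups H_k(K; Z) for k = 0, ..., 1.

H_0 = Z,  H_1 = Z.

Take the total order a < b < c < d < e on the vertex set. Then K (dimension 1) consists of the simplices:

  0-simplices (5): a, b, c, d, e
  1-simplices (5): ad, ae, bc, be, cd

giving chain groups C_0 ≅ Z^5, C_1 ≅ Z^5.

Boundary ∂_1: C_1 → C_0 sends each edge [p,q] (with p < q) to q − p. For instance
  ∂ad = d − a.
This gives a 5×5 integer matrix of rank 4; reducing to Smith normal form yields diagonal entries (1,1,1,1).

Now H_k = ker ∂_k / im ∂_{k+1}, so:

  H_0: rank C_0 − rank ∂_1 = 5 − 4 = 1, and the invariant factors of ∂_1 are all 1, so H_0 ≅ Z.
  H_1: rank ker ∂_1 − rank ∂_2 = (5 − 4) − 0 = 1, and there is no ∂_2, so H_1 ≅ Z.

(K is a triangulation of the circle S^1.)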